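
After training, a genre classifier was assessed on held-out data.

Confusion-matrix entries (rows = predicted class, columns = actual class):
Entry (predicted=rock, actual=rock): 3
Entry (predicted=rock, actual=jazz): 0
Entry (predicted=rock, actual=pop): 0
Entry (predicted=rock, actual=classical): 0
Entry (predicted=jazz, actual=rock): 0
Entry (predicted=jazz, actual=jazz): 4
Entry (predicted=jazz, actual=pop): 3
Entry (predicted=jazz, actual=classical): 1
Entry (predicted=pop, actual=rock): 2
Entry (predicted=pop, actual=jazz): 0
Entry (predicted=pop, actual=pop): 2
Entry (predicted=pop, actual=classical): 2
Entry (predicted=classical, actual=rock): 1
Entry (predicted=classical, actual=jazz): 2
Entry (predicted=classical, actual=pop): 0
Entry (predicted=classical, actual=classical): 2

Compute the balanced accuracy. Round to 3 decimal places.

0.492

Balanced accuracy = mean of per-class recall.
  rock: recall = 3/6 = 0.5000
  jazz: recall = 4/6 = 0.6667
  pop: recall = 2/5 = 0.4000
  classical: recall = 2/5 = 0.4000
Mean = (0.5000 + 0.6667 + 0.4000 + 0.4000) / 4 = 0.492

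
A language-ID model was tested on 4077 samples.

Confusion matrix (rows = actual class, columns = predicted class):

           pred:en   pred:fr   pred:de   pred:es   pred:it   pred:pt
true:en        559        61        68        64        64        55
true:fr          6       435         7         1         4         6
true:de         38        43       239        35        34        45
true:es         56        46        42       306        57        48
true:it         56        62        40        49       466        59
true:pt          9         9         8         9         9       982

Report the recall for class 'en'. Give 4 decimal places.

0.6418

Treat 'en' as positive and all other classes as negative.
recall = TP/(TP+FN).
en: TP=559, FN=61+68+64+64+55=312 → 559/871 = 0.64179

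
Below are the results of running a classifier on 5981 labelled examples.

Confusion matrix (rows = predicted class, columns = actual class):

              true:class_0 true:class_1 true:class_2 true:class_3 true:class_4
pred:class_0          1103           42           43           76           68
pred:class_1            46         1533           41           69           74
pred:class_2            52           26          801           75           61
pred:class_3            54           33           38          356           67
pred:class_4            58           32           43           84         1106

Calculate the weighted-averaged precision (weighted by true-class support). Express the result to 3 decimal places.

0.815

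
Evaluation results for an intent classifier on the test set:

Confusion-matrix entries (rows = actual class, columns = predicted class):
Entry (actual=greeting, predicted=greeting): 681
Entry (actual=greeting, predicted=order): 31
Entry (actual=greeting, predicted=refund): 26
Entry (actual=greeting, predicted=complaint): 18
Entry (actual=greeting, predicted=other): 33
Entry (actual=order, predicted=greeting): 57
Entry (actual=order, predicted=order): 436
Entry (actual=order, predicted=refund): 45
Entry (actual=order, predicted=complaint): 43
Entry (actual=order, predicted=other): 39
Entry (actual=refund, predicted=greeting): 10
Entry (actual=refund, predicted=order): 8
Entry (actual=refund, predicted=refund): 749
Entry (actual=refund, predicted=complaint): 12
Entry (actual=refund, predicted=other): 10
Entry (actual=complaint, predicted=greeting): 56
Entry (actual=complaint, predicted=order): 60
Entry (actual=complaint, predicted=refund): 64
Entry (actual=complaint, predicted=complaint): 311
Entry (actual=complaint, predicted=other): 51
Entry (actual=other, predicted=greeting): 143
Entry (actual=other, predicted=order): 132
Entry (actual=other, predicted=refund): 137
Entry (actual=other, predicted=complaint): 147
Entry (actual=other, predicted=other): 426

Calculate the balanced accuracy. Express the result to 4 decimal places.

Balanced accuracy = mean of per-class recall.
  greeting: recall = 681/789 = 0.86312
  order: recall = 436/620 = 0.70323
  refund: recall = 749/789 = 0.94930
  complaint: recall = 311/542 = 0.57380
  other: recall = 426/985 = 0.43249
Mean = (0.86312 + 0.70323 + 0.94930 + 0.57380 + 0.43249) / 5 = 0.7044

0.7044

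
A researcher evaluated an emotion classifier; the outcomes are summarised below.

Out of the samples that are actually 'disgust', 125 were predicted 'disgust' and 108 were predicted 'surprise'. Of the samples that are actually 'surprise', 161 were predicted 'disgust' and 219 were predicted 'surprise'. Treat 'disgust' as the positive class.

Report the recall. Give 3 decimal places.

Recall = TP/(TP+FN) = 125/(125+108) = 125/233 = 0.536

0.536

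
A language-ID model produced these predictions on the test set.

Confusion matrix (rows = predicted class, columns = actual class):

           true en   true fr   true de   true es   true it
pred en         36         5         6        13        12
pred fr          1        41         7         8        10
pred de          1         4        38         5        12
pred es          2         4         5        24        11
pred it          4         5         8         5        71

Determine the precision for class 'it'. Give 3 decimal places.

One-vs-rest for 'it': TP = diagonal; FP = other classes predicted 'it'; FN = 'it' predicted as other.
precision = TP/(TP+FP).
it: TP=71, FP=4+5+8+5=22 → 71/93 = 0.7634

0.763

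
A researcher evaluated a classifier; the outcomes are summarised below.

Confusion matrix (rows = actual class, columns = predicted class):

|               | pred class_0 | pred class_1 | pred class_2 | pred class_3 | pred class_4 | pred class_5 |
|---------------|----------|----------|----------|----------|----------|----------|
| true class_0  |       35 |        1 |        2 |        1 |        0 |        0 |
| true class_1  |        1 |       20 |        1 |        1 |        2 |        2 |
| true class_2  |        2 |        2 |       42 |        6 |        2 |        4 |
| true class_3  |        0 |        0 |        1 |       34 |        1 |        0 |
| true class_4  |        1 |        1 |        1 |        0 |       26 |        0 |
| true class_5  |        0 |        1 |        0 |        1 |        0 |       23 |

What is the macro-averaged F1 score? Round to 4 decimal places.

Per-class F1 score (2·TP/(2·TP+FP+FN)):
  class_0: TP=35, FP=1+2+0+1+0=4, FN=1+2+1+0+0=4 → 70/78 = 0.89744
  class_1: TP=20, FP=1+2+0+1+1=5, FN=1+1+1+2+2=7 → 40/52 = 0.76923
  class_2: TP=42, FP=2+1+1+1+0=5, FN=2+2+6+2+4=16 → 84/105 = 0.80000
  class_3: TP=34, FP=1+1+6+0+1=9, FN=0+0+1+1+0=2 → 68/79 = 0.86076
  class_4: TP=26, FP=0+2+2+1+0=5, FN=1+1+1+0+0=3 → 52/60 = 0.86667
  class_5: TP=23, FP=0+2+4+0+0=6, FN=0+1+0+1+0=2 → 46/54 = 0.85185
Macro-F1 score = mean = (0.89744 + 0.76923 + 0.80000 + 0.86076 + 0.86667 + 0.85185) / 6 = 0.8410

0.8410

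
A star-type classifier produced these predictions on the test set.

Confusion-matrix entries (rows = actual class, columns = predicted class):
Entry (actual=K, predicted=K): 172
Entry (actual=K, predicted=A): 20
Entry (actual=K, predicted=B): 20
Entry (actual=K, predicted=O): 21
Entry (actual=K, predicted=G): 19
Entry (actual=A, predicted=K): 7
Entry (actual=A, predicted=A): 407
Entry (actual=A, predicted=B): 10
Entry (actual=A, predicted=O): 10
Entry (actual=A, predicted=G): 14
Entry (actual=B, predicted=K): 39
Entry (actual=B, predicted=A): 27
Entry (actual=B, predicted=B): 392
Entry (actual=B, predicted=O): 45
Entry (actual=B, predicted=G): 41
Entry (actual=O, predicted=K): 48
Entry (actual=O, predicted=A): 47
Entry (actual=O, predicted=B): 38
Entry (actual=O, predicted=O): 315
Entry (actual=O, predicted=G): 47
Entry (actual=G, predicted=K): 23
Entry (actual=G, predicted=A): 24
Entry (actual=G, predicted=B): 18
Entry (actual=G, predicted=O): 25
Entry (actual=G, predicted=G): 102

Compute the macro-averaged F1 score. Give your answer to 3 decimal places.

Per-class F1 score (2·TP/(2·TP+FP+FN)):
  K: TP=172, FP=7+39+48+23=117, FN=20+20+21+19=80 → 344/541 = 0.6359
  A: TP=407, FP=20+27+47+24=118, FN=7+10+10+14=41 → 814/973 = 0.8366
  B: TP=392, FP=20+10+38+18=86, FN=39+27+45+41=152 → 784/1022 = 0.7671
  O: TP=315, FP=21+10+45+25=101, FN=48+47+38+47=180 → 630/911 = 0.6915
  G: TP=102, FP=19+14+41+47=121, FN=23+24+18+25=90 → 204/415 = 0.4916
Macro-F1 score = mean = (0.6359 + 0.8366 + 0.7671 + 0.6915 + 0.4916) / 5 = 0.685

0.685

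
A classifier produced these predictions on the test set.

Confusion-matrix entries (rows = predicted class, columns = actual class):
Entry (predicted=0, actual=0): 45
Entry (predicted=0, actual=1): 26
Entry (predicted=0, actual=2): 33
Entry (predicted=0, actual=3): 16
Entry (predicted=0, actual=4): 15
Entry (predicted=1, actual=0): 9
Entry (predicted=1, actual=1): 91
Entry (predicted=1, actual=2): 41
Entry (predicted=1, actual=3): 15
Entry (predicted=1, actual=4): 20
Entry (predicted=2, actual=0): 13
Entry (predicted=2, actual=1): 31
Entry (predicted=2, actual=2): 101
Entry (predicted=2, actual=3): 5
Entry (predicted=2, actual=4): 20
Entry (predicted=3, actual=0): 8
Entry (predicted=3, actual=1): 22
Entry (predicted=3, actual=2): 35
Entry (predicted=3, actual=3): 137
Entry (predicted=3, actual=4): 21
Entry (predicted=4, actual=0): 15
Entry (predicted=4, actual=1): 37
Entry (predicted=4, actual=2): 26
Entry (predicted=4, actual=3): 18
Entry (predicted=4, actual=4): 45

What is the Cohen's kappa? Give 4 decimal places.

Observed agreement pₒ = trace/N = 419/845 = 0.49586
Expected agreement pₑ = Σ (rowᵢ·colᵢ)/N² = (90·135 + 207·176 + 236·170 + 191·223 + 121·141)/845² = 0.20777
κ = (pₒ − pₑ)/(1 − pₑ) = (0.49586 − 0.20777)/(1 − 0.20777) = 0.3636

0.3636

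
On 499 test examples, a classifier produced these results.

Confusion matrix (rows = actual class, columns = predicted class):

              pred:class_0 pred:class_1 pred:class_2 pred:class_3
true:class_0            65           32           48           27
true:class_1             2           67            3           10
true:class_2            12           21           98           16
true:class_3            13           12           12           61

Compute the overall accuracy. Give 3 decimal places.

Accuracy = trace / total = (65+67+98+61=291) / 499 = 291/499 = 0.583

0.583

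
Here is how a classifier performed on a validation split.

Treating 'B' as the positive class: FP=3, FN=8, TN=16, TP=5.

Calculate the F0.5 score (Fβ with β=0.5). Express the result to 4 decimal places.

Fβ = (1+β²)·TP / ((1+β²)·TP + β²·FN + FP), with β²=1/4
= 1.25·5 / (1.25·5 + 0.25·8 + 3) = 0.5556

0.5556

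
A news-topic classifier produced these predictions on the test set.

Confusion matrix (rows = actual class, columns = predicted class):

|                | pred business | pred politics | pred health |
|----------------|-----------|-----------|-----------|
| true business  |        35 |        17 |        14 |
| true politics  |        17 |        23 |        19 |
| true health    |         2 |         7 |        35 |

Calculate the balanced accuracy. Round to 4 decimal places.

0.5719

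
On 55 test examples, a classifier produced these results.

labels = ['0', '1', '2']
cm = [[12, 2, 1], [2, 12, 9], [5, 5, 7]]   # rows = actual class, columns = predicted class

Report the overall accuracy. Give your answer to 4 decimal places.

0.5636

Accuracy = trace / total = (12+12+7=31) / 55 = 31/55 = 0.5636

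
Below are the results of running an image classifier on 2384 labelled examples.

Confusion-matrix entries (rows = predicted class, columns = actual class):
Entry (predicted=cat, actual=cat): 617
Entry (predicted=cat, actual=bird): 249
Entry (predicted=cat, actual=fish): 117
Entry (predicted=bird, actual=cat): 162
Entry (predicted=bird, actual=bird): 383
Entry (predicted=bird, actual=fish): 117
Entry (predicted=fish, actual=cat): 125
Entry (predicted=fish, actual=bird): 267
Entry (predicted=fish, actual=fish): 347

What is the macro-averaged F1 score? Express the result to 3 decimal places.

Per-class F1 score (2·TP/(2·TP+FP+FN)):
  cat: TP=617, FP=249+117=366, FN=162+125=287 → 1234/1887 = 0.6539
  bird: TP=383, FP=162+117=279, FN=249+267=516 → 766/1561 = 0.4907
  fish: TP=347, FP=125+267=392, FN=117+117=234 → 694/1320 = 0.5258
Macro-F1 score = mean = (0.6539 + 0.4907 + 0.5258) / 3 = 0.557

0.557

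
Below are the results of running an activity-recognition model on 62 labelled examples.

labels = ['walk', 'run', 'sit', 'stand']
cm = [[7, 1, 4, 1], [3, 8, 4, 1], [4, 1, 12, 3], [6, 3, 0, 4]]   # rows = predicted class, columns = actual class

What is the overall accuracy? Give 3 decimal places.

0.500

Accuracy = trace / total = (7+8+12+4=31) / 62 = 31/62 = 0.500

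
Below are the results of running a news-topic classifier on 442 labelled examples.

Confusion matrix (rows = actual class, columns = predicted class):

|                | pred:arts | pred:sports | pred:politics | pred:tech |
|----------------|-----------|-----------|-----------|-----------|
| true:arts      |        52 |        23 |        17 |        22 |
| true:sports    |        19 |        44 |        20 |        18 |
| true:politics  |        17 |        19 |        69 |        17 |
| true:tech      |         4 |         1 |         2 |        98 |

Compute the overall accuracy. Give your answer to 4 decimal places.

Accuracy = trace / total = (52+44+69+98=263) / 442 = 263/442 = 0.5950

0.5950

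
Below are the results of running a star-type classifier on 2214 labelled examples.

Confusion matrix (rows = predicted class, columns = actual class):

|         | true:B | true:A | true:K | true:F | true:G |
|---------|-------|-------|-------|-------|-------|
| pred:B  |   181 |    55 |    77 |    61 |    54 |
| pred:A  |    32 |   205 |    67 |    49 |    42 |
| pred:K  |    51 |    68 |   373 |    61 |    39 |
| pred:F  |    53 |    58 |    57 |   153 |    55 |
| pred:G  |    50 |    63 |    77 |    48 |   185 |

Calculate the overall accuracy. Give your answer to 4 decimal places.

0.4955

Accuracy = trace / total = (181+205+373+153+185=1097) / 2214 = 1097/2214 = 0.4955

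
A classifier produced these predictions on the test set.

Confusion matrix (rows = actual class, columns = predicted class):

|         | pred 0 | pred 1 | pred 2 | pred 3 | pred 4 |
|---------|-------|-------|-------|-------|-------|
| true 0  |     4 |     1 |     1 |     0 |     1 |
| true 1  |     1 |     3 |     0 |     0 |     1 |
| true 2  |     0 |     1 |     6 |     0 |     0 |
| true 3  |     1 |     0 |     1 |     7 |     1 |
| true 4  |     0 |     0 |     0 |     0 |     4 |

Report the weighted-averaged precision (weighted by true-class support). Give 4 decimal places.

0.7637

Per-class precision (TP/(TP+FP)):
  0: TP=4, FP=1+0+1+0=2 → 4/6 = 0.66667
  1: TP=3, FP=1+1+0+0=2 → 3/5 = 0.60000
  2: TP=6, FP=1+0+1+0=2 → 6/8 = 0.75000
  3: TP=7, FP=0+0+0+0=0 → 7/7 = 1.00000
  4: TP=4, FP=1+1+0+1=3 → 4/7 = 0.57143
Weighted-precision = Σ (supportᵢ/N)·precisionᵢ with N=33: (7/33)·0.66667 + (5/33)·0.60000 + (7/33)·0.75000 + (10/33)·1.00000 + (4/33)·0.57143 = 0.7637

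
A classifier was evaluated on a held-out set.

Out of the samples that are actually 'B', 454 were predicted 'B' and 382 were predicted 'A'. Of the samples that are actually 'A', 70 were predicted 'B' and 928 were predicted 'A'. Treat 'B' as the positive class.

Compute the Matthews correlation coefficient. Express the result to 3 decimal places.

MCC = (TP·TN − FP·FN) / √((TP+FP)(TP+FN)(TN+FP)(TN+FN))
Numerator = 454·928 − 70·382 = 394572
Denominator = √(524·836·998·1310) = √572716112320 = 756780.0951
MCC = 394572 / 756780.0951 = 0.521

0.521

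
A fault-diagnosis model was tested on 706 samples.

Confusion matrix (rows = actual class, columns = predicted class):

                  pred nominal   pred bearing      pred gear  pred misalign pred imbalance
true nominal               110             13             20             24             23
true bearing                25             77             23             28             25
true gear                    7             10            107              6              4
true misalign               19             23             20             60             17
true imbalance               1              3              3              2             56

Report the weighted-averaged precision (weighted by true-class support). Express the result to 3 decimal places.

Per-class precision (TP/(TP+FP)):
  nominal: TP=110, FP=25+7+19+1=52 → 110/162 = 0.6790
  bearing: TP=77, FP=13+10+23+3=49 → 77/126 = 0.6111
  gear: TP=107, FP=20+23+20+3=66 → 107/173 = 0.6185
  misalign: TP=60, FP=24+28+6+2=60 → 60/120 = 0.5000
  imbalance: TP=56, FP=23+25+4+17=69 → 56/125 = 0.4480
Weighted-precision = Σ (supportᵢ/N)·precisionᵢ with N=706: (190/706)·0.6790 + (178/706)·0.6111 + (134/706)·0.6185 + (139/706)·0.5000 + (65/706)·0.4480 = 0.594

0.594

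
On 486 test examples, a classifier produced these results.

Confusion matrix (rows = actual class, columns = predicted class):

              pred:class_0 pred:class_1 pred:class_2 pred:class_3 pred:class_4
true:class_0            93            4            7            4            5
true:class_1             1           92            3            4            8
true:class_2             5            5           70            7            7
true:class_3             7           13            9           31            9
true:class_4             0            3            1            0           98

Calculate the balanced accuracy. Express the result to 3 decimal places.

0.766

Balanced accuracy = mean of per-class recall.
  class_0: recall = 93/113 = 0.8230
  class_1: recall = 92/108 = 0.8519
  class_2: recall = 70/94 = 0.7447
  class_3: recall = 31/69 = 0.4493
  class_4: recall = 98/102 = 0.9608
Mean = (0.8230 + 0.8519 + 0.7447 + 0.4493 + 0.9608) / 5 = 0.766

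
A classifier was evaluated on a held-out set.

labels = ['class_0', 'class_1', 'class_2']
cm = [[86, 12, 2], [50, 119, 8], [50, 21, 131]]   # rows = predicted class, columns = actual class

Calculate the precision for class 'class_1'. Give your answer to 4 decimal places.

Treat 'class_1' as positive and all other classes as negative.
precision = TP/(TP+FP).
class_1: TP=119, FP=50+8=58 → 119/177 = 0.67232

0.6723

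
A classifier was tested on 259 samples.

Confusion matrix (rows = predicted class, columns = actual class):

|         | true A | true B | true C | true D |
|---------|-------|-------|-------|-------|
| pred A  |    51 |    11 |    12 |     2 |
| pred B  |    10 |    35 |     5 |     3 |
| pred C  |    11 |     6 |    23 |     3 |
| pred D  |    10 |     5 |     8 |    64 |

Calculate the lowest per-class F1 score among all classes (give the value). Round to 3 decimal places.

0.505

Per-class F1 score (2·TP/(2·TP+FP+FN)):
  A: TP=51, FP=11+12+2=25, FN=10+11+10=31 → 102/158 = 0.6456
  B: TP=35, FP=10+5+3=18, FN=11+6+5=22 → 70/110 = 0.6364
  C: TP=23, FP=11+6+3=20, FN=12+5+8=25 → 46/91 = 0.5055
  D: TP=64, FP=10+5+8=23, FN=2+3+3=8 → 128/159 = 0.8050
Lowest is class 'C' with F1 score = 0.505.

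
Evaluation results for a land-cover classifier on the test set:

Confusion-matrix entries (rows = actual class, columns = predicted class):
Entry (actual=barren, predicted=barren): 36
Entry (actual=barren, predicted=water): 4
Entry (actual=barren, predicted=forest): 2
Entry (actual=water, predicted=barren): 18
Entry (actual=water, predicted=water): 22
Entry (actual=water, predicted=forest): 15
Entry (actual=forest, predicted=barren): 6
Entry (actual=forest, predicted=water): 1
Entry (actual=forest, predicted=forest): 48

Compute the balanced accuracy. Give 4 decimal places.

0.7100

Balanced accuracy = mean of per-class recall.
  barren: recall = 36/42 = 0.85714
  water: recall = 22/55 = 0.40000
  forest: recall = 48/55 = 0.87273
Mean = (0.85714 + 0.40000 + 0.87273) / 3 = 0.7100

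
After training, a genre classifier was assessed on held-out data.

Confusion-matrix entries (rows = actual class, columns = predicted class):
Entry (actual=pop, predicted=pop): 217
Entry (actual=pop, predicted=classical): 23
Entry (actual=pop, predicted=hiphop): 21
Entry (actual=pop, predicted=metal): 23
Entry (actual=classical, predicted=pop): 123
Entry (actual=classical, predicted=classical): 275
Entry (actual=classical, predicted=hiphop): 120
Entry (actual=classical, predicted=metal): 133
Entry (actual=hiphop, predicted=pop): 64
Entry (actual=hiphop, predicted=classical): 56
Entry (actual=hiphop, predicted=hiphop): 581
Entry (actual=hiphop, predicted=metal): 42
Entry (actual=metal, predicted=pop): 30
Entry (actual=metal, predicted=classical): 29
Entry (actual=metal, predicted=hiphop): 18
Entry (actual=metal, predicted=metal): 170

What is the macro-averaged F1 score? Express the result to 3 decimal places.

0.618

Per-class F1 score (2·TP/(2·TP+FP+FN)):
  pop: TP=217, FP=123+64+30=217, FN=23+21+23=67 → 434/718 = 0.6045
  classical: TP=275, FP=23+56+29=108, FN=123+120+133=376 → 550/1034 = 0.5319
  hiphop: TP=581, FP=21+120+18=159, FN=64+56+42=162 → 1162/1483 = 0.7835
  metal: TP=170, FP=23+133+42=198, FN=30+29+18=77 → 340/615 = 0.5528
Macro-F1 score = mean = (0.6045 + 0.5319 + 0.7835 + 0.5528) / 4 = 0.618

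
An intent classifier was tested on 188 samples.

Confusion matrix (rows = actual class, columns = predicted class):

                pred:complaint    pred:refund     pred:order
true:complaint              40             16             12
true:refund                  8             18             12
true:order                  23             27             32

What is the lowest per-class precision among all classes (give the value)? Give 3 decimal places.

0.295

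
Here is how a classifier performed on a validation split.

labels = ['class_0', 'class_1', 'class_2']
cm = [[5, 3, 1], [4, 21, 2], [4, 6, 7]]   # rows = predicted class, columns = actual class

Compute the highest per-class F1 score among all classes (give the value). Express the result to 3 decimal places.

Per-class F1 score (2·TP/(2·TP+FP+FN)):
  class_0: TP=5, FP=3+1=4, FN=4+4=8 → 10/22 = 0.4545
  class_1: TP=21, FP=4+2=6, FN=3+6=9 → 42/57 = 0.7368
  class_2: TP=7, FP=4+6=10, FN=1+2=3 → 14/27 = 0.5185
Highest is class 'class_1' with F1 score = 0.737.

0.737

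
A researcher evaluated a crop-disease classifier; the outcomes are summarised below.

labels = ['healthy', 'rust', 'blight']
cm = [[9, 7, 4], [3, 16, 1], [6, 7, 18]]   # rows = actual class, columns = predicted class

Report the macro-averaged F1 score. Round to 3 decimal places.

0.593

Per-class F1 score (2·TP/(2·TP+FP+FN)):
  healthy: TP=9, FP=3+6=9, FN=7+4=11 → 18/38 = 0.4737
  rust: TP=16, FP=7+7=14, FN=3+1=4 → 32/50 = 0.6400
  blight: TP=18, FP=4+1=5, FN=6+7=13 → 36/54 = 0.6667
Macro-F1 score = mean = (0.4737 + 0.6400 + 0.6667) / 3 = 0.593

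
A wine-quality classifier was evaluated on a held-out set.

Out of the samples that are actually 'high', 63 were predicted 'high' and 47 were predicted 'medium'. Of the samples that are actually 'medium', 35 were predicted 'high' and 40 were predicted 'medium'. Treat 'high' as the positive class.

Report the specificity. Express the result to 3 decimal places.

0.533

Specificity = TN/(TN+FP) = 40/(40+35) = 0.533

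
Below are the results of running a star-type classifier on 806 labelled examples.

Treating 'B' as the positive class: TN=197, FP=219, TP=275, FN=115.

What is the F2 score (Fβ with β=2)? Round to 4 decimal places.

Fβ = (1+β²)·TP / ((1+β²)·TP + β²·FN + FP), with β²=4
= 5·275 / (5·275 + 4·115 + 219) = 0.6694

0.6694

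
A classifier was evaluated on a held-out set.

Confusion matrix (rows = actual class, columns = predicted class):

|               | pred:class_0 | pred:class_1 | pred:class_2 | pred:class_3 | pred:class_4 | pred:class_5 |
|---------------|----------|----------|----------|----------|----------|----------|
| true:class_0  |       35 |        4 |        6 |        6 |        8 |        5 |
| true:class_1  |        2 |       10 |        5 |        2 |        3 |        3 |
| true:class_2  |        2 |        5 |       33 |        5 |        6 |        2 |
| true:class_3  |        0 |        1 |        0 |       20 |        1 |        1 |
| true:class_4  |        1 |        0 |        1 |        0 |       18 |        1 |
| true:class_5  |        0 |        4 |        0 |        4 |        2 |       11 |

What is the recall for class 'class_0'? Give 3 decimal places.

0.547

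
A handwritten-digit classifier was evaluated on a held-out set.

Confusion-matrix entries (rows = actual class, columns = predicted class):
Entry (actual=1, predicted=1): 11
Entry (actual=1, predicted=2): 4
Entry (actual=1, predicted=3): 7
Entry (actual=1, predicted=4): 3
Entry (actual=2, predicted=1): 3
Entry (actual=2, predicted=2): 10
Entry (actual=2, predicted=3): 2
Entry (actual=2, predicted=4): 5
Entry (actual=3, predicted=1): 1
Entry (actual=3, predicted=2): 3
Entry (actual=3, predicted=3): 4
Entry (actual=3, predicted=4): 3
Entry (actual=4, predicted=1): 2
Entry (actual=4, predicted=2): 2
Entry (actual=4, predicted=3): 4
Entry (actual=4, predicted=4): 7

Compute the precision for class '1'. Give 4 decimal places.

One-vs-rest for '1': TP = diagonal; FP = other classes predicted '1'; FN = '1' predicted as other.
precision = TP/(TP+FP).
1: TP=11, FP=3+1+2=6 → 11/17 = 0.64706

0.6471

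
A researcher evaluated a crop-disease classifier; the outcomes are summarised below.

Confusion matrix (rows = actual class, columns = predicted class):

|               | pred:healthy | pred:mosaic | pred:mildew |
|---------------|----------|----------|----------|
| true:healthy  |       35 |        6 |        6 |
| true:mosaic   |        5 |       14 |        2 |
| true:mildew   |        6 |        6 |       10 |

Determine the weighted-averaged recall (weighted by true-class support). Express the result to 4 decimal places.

0.6556

Per-class recall (TP/(TP+FN)):
  healthy: TP=35, FN=6+6=12 → 35/47 = 0.74468
  mosaic: TP=14, FN=5+2=7 → 14/21 = 0.66667
  mildew: TP=10, FN=6+6=12 → 10/22 = 0.45455
Weighted-recall = Σ (supportᵢ/N)·recallᵢ with N=90: (47/90)·0.74468 + (21/90)·0.66667 + (22/90)·0.45455 = 0.6556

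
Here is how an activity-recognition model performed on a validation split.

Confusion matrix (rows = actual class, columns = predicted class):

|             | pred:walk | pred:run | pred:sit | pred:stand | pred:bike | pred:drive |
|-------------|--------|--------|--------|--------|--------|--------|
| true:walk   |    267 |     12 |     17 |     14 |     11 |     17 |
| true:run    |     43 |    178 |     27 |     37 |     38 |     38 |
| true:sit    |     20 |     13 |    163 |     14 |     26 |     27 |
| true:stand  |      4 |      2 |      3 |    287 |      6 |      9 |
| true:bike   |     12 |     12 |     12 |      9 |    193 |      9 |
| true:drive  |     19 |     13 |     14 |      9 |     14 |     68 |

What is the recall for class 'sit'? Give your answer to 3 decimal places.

0.620

recall = TP/(TP+FN).
sit: TP=163, FN=20+13+14+26+27=100 → 163/263 = 0.6198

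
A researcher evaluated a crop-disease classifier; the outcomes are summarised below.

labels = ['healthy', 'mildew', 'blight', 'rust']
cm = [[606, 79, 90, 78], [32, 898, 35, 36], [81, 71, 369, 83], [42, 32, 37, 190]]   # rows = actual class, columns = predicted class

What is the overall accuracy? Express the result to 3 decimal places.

Accuracy = trace / total = (606+898+369+190=2063) / 2759 = 2063/2759 = 0.748

0.748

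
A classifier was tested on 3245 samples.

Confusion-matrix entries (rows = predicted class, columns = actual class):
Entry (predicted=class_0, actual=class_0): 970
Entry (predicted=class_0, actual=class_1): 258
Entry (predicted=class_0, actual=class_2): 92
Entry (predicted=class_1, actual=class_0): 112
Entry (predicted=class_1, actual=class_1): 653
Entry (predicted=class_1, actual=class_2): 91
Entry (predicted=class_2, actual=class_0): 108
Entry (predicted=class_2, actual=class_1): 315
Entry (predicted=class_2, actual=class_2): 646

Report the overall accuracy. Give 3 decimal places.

0.699

Accuracy = trace / total = (970+653+646=2269) / 3245 = 2269/3245 = 0.699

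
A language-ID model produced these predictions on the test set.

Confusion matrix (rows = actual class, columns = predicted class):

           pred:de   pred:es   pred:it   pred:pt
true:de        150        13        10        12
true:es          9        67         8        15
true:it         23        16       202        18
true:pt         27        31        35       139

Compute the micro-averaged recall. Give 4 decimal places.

0.7200

Micro-averaging pools counts across classes: ΣTP=558, ΣFP=217, ΣFN=217.
Micro-recall = TP/(TP+FN) on pooled counts = 0.7200 (equals overall accuracy in single-label multiclass).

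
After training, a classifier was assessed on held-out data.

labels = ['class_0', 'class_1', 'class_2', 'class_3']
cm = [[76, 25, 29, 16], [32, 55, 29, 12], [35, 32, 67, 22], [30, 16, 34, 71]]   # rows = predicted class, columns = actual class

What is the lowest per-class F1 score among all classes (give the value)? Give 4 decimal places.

0.4254

Per-class F1 score (2·TP/(2·TP+FP+FN)):
  class_0: TP=76, FP=25+29+16=70, FN=32+35+30=97 → 152/319 = 0.47649
  class_1: TP=55, FP=32+29+12=73, FN=25+32+16=73 → 110/256 = 0.42969
  class_2: TP=67, FP=35+32+22=89, FN=29+29+34=92 → 134/315 = 0.42540
  class_3: TP=71, FP=30+16+34=80, FN=16+12+22=50 → 142/272 = 0.52206
Lowest is class 'class_2' with F1 score = 0.4254.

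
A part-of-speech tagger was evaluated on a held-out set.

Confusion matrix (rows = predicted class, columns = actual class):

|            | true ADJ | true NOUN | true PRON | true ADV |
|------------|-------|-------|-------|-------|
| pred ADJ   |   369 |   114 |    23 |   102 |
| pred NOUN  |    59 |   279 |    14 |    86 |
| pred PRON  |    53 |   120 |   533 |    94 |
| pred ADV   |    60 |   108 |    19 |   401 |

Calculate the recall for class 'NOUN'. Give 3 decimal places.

Take TP from the diagonal, FP from the rest of the 'NOUN' prediction marginal, FN from the rest of the 'NOUN' actual marginal.
recall = TP/(TP+FN).
NOUN: TP=279, FN=114+120+108=342 → 279/621 = 0.4493

0.449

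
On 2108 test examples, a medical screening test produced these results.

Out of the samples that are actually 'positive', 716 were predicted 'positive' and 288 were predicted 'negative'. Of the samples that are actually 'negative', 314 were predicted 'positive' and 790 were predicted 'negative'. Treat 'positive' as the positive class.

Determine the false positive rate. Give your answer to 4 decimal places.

FPR = FP/(FP+TN) = 314/(314+790) = 0.2844

0.2844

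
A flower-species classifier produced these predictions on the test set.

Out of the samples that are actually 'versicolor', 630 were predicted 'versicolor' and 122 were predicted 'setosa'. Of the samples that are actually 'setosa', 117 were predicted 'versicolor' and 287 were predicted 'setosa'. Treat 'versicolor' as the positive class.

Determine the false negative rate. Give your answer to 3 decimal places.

0.162

FNR = FN/(FN+TP) = 122/(122+630) = 0.162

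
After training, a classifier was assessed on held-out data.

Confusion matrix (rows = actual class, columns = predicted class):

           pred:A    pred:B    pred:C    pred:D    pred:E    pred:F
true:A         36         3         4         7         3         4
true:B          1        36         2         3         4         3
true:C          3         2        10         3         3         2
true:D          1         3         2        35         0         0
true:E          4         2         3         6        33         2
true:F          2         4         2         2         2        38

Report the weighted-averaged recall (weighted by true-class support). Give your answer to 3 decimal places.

Per-class recall (TP/(TP+FN)):
  A: TP=36, FN=3+4+7+3+4=21 → 36/57 = 0.6316
  B: TP=36, FN=1+2+3+4+3=13 → 36/49 = 0.7347
  C: TP=10, FN=3+2+3+3+2=13 → 10/23 = 0.4348
  D: TP=35, FN=1+3+2+0+0=6 → 35/41 = 0.8537
  E: TP=33, FN=4+2+3+6+2=17 → 33/50 = 0.6600
  F: TP=38, FN=2+4+2+2+2=12 → 38/50 = 0.7600
Weighted-recall = Σ (supportᵢ/N)·recallᵢ with N=270: (57/270)·0.6316 + (49/270)·0.7347 + (23/270)·0.4348 + (41/270)·0.8537 + (50/270)·0.6600 + (50/270)·0.7600 = 0.696

0.696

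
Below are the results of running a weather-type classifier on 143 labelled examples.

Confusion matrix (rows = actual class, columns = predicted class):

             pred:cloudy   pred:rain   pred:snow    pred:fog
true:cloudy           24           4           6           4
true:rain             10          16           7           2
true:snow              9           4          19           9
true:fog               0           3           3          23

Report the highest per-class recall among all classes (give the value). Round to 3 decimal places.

0.793

Per-class recall (TP/(TP+FN)):
  cloudy: TP=24, FN=4+6+4=14 → 24/38 = 0.6316
  rain: TP=16, FN=10+7+2=19 → 16/35 = 0.4571
  snow: TP=19, FN=9+4+9=22 → 19/41 = 0.4634
  fog: TP=23, FN=0+3+3=6 → 23/29 = 0.7931
Highest is class 'fog' with recall = 0.793.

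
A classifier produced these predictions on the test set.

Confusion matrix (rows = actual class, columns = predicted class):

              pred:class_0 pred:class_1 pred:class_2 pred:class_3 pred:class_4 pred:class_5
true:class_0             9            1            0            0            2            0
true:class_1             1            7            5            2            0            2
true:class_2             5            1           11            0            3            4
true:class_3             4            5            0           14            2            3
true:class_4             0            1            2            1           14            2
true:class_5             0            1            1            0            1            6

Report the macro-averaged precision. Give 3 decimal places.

0.550

Per-class precision (TP/(TP+FP)):
  class_0: TP=9, FP=1+5+4+0+0=10 → 9/19 = 0.4737
  class_1: TP=7, FP=1+1+5+1+1=9 → 7/16 = 0.4375
  class_2: TP=11, FP=0+5+0+2+1=8 → 11/19 = 0.5789
  class_3: TP=14, FP=0+2+0+1+0=3 → 14/17 = 0.8235
  class_4: TP=14, FP=2+0+3+2+1=8 → 14/22 = 0.6364
  class_5: TP=6, FP=0+2+4+3+2=11 → 6/17 = 0.3529
Macro-precision = mean = (0.4737 + 0.4375 + 0.5789 + 0.8235 + 0.6364 + 0.3529) / 6 = 0.550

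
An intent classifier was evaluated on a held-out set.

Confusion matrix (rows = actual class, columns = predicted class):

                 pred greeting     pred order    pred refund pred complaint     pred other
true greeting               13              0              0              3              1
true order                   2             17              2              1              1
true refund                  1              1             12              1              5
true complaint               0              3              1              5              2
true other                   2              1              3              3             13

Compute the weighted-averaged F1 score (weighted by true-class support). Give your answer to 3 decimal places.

0.648

Per-class F1 score (2·TP/(2·TP+FP+FN)):
  greeting: TP=13, FP=2+1+0+2=5, FN=0+0+3+1=4 → 26/35 = 0.7429
  order: TP=17, FP=0+1+3+1=5, FN=2+2+1+1=6 → 34/45 = 0.7556
  refund: TP=12, FP=0+2+1+3=6, FN=1+1+1+5=8 → 24/38 = 0.6316
  complaint: TP=5, FP=3+1+1+3=8, FN=0+3+1+2=6 → 10/24 = 0.4167
  other: TP=13, FP=1+1+5+2=9, FN=2+1+3+3=9 → 26/44 = 0.5909
Weighted-F1 score = Σ (supportᵢ/N)·F1 scoreᵢ with N=93: (17/93)·0.7429 + (23/93)·0.7556 + (20/93)·0.6316 + (11/93)·0.4167 + (22/93)·0.5909 = 0.648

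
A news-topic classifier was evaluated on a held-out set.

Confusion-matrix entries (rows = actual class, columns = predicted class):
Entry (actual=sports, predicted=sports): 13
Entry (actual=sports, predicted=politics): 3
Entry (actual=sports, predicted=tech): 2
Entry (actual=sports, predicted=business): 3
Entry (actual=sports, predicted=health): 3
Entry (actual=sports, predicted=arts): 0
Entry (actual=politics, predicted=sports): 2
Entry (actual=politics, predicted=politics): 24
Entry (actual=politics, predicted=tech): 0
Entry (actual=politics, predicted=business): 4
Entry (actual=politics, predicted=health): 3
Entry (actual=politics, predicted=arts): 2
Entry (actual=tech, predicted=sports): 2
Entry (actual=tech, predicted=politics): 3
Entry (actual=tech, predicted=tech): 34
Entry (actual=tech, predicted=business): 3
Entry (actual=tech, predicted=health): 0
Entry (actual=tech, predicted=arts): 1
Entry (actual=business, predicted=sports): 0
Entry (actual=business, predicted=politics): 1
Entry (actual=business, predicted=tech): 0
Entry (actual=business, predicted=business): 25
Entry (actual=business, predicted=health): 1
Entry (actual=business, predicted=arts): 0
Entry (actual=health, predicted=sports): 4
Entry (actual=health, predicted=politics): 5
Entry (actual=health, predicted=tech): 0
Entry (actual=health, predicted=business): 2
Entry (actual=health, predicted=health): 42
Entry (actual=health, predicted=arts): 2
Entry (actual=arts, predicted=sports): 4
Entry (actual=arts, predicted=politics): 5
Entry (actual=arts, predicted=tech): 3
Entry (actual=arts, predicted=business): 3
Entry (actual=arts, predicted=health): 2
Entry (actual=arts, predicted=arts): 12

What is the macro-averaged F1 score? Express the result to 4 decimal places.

0.6753

Per-class F1 score (2·TP/(2·TP+FP+FN)):
  sports: TP=13, FP=2+2+0+4+4=12, FN=3+2+3+3+0=11 → 26/49 = 0.53061
  politics: TP=24, FP=3+3+1+5+5=17, FN=2+0+4+3+2=11 → 48/76 = 0.63158
  tech: TP=34, FP=2+0+0+0+3=5, FN=2+3+3+0+1=9 → 68/82 = 0.82927
  business: TP=25, FP=3+4+3+2+3=15, FN=0+1+0+1+0=2 → 50/67 = 0.74627
  health: TP=42, FP=3+3+0+1+2=9, FN=4+5+0+2+2=13 → 84/106 = 0.79245
  arts: TP=12, FP=0+2+1+0+2=5, FN=4+5+3+3+2=17 → 24/46 = 0.52174
Macro-F1 score = mean = (0.53061 + 0.63158 + 0.82927 + 0.74627 + 0.79245 + 0.52174) / 6 = 0.6753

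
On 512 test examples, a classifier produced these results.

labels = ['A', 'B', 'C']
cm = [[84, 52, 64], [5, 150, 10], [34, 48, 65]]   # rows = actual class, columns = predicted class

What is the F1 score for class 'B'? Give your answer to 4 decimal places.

One-vs-rest for 'B': TP = diagonal; FP = other classes predicted 'B'; FN = 'B' predicted as other.
F1 score = 2·TP/(2·TP+FP+FN).
B: TP=150, FP=52+48=100, FN=5+10=15 → 300/415 = 0.72289

0.7229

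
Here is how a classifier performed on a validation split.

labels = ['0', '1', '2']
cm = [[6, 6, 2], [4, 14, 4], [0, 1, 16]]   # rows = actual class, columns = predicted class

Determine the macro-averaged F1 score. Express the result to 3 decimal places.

0.657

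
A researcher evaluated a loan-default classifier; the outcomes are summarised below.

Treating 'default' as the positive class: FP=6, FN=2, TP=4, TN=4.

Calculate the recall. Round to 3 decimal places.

0.667

Recall = TP/(TP+FN) = 4/(4+2) = 4/6 = 0.667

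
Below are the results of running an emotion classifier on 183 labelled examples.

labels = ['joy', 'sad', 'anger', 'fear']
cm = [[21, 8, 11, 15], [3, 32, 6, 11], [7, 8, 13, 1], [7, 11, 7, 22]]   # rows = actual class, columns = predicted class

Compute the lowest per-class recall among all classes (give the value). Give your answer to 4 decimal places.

0.3818

Per-class recall (TP/(TP+FN)):
  joy: TP=21, FN=8+11+15=34 → 21/55 = 0.38182
  sad: TP=32, FN=3+6+11=20 → 32/52 = 0.61538
  anger: TP=13, FN=7+8+1=16 → 13/29 = 0.44828
  fear: TP=22, FN=7+11+7=25 → 22/47 = 0.46809
Lowest is class 'joy' with recall = 0.3818.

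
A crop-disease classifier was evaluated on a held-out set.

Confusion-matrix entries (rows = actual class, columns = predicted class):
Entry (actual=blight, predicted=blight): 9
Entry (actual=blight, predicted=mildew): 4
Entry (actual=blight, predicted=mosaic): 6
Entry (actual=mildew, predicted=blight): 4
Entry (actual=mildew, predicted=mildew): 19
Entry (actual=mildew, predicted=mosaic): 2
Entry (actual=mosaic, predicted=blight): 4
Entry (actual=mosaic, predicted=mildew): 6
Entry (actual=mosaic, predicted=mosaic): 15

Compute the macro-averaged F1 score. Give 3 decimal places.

Per-class F1 score (2·TP/(2·TP+FP+FN)):
  blight: TP=9, FP=4+4=8, FN=4+6=10 → 18/36 = 0.5000
  mildew: TP=19, FP=4+6=10, FN=4+2=6 → 38/54 = 0.7037
  mosaic: TP=15, FP=6+2=8, FN=4+6=10 → 30/48 = 0.6250
Macro-F1 score = mean = (0.5000 + 0.7037 + 0.6250) / 3 = 0.610

0.610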